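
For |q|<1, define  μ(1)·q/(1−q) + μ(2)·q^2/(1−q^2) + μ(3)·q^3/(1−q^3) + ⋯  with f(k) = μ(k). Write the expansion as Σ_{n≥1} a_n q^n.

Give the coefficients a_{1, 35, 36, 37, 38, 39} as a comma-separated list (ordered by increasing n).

q^1  k|1↦μ(k): 1:1  a_1=1
[q^35] μ(1)=1,μ(5)=-1,μ(7)=-1,μ(35)=1 ⇒ 0
n=36: 36·1 18·2 12·3 9·4 6·6 4·9 3·12 2·18 1·36  μ→[0+0+0+0+1+0+(-1)+(-1)+1]=0
[q^37] μ(37)=-1,μ(1)=1 ⇒ 0
q^38  k|38↦μ(k): 38:1 19:-1 2:-1 1:1  a_38=0
n=39: 39·1 13·3 3·13 1·39  μ→[1+(-1)+(-1)+1]=0

1, 0, 0, 0, 0, 0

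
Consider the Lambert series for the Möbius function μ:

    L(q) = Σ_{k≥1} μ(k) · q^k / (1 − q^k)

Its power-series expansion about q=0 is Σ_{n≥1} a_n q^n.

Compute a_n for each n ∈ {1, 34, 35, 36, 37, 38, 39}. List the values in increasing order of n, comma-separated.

1, 0, 0, 0, 0, 0, 0

n=1: 1·1  μ→[1]=1
[q^34] μ(1)=1,μ(2)=-1,μ(17)=-1,μ(34)=1 ⇒ 0
[q^35] μ(1)=1,μ(5)=-1,μ(7)=-1,μ(35)=1 ⇒ 0
n=36: 36·1 18·2 12·3 9·4 6·6 4·9 3·12 2·18 1·36  μ→[0+0+0+0+1+0+(-1)+(-1)+1]=0
n=37: 37·1 1·37  μ→[(-1)+1]=0
d|38:{38,19,2,1}  Σμ=1+(-1)+(-1)+1=0
q^39  k|39↦μ(k): 1:1 3:-1 13:-1 39:1  a_39=0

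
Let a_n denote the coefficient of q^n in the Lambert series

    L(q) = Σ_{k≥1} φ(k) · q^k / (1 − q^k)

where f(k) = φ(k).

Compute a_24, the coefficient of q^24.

[q^24] φ(1)=1,φ(2)=1,φ(3)=2,φ(4)=2,φ(6)=2,φ(8)=4,φ(12)=4,φ(24)=8 ⇒ 24

a_24 = 24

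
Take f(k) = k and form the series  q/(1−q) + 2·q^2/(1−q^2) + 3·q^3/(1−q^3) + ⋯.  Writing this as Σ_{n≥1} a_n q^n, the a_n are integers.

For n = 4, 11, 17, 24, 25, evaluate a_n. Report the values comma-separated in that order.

7, 12, 18, 60, 31

n=4: 1·4 2·2 4·1  f→[1+2+4]=7
q^11  k|11↦f(k): 11:11 1:1  a_11=12
q^17  k|17↦f(k): 17:17 1:1  a_17=18
n=24: 1·24 2·12 3·8 4·6 6·4 8·3 12·2 24·1  f→[1+2+3+4+6+8+12+24]=60
q^25  k|25↦f(k): 25:25 5:5 1:1  a_25=31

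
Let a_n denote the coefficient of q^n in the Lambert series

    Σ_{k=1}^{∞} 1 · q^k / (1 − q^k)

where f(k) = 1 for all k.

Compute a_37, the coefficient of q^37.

a_37 = 2

[q^37] f(1)=1,f(37)=1 ⇒ 2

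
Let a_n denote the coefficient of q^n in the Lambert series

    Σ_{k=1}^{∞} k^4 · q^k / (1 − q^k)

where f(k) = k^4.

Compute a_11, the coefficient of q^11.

q^11  k|11↦f(k): 1:1 11:14641  a_11=14642

a_11 = 14642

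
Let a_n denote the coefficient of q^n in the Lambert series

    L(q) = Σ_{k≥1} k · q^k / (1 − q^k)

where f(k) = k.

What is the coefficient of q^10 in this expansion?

a_10 = 18

[q^10] f(10)=10,f(5)=5,f(2)=2,f(1)=1 ⇒ 18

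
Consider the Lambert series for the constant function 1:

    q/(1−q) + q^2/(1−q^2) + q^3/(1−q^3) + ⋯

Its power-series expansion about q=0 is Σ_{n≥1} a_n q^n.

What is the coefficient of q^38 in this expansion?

a_38 = 4

d|38:{38,19,2,1}  Σf=1+1+1+1=4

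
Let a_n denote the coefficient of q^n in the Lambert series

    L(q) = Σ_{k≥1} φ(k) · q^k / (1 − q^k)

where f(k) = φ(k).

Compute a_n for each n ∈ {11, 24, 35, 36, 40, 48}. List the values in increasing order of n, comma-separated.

[q^11] φ(11)=10,φ(1)=1 ⇒ 11
d|24:{24,12,8,6,4,3,2,1}  Σφ=8+4+4+2+2+2+1+1=24
d|35:{1,5,7,35}  Σφ=1+4+6+24=35
[q^36] φ(36)=12,φ(18)=6,φ(12)=4,φ(9)=6,φ(6)=2,φ(4)=2,φ(3)=2,φ(2)=1,φ(1)=1 ⇒ 36
n=40: 1·40 2·20 4·10 5·8 8·5 10·4 20·2 40·1  φ→[1+1+2+4+4+4+8+16]=40
d|48:{48,24,16,12,8,6,4,3,2,1}  Σφ=16+8+8+4+4+2+2+2+1+1=48

11, 24, 35, 36, 40, 48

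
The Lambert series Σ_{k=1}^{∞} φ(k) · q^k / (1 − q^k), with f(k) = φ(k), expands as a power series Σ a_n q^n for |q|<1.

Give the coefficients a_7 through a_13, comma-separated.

d|7:{7,1}  Σφ=6+1=7
[q^8] φ(1)=1,φ(2)=1,φ(4)=2,φ(8)=4 ⇒ 8
[q^9] φ(9)=6,φ(3)=2,φ(1)=1 ⇒ 9
[q^10] φ(1)=1,φ(2)=1,φ(5)=4,φ(10)=4 ⇒ 10
d|11:{11,1}  Σφ=10+1=11
q^12  k|12↦φ(k): 12:4 6:2 4:2 3:2 2:1 1:1  a_12=12
n=13: 1·13 13·1  φ→[1+12]=13

7, 8, 9, 10, 11, 12, 13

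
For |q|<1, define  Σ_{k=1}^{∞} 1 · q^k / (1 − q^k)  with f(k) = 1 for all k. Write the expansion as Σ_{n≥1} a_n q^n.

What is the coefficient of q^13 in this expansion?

a_13 = 2

n=13: 1·13 13·1  f→[1+1]=2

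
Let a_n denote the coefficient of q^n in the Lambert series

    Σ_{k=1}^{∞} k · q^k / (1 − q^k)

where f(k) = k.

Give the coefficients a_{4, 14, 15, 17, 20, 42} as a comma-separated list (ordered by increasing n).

q^4  k|4↦f(k): 1:1 2:2 4:4  a_4=7
[q^14] f(14)=14,f(7)=7,f(2)=2,f(1)=1 ⇒ 24
d|15:{1,3,5,15}  Σf=1+3+5+15=24
q^17  k|17↦f(k): 1:1 17:17  a_17=18
d|20:{1,2,4,5,10,20}  Σf=1+2+4+5+10+20=42
[q^42] f(42)=42,f(21)=21,f(14)=14,f(7)=7,f(6)=6,f(3)=3,f(2)=2,f(1)=1 ⇒ 96

7, 24, 24, 18, 42, 96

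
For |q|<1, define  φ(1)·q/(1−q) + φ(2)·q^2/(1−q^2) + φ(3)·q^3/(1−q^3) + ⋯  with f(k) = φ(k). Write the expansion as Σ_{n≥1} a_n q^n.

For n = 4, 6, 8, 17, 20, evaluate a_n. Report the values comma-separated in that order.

d|4:{1,2,4}  Σφ=1+1+2=4
d|6:{6,3,2,1}  Σφ=2+2+1+1=6
d|8:{8,4,2,1}  Σφ=4+2+1+1=8
d|17:{17,1}  Σφ=16+1=17
q^20  k|20↦φ(k): 1:1 2:1 4:2 5:4 10:4 20:8  a_20=20

4, 6, 8, 17, 20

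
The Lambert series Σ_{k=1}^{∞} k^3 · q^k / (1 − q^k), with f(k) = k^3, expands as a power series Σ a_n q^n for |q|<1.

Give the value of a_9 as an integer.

n=9: 9·1 3·3 1·9  f→[729+27+1]=757

a_9 = 757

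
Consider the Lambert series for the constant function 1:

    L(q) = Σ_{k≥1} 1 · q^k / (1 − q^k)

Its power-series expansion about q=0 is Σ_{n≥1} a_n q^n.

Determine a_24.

n=24: 1·24 2·12 3·8 4·6 6·4 8·3 12·2 24·1  f→[1+1+1+1+1+1+1+1]=8

a_24 = 8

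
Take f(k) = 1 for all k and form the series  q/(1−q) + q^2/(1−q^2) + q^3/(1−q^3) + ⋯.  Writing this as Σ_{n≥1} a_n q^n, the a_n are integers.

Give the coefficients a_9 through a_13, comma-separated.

[q^9] f(1)=1,f(3)=1,f(9)=1 ⇒ 3
q^10  k|10↦f(k): 1:1 2:1 5:1 10:1  a_10=4
q^11  k|11↦f(k): 1:1 11:1  a_11=2
d|12:{1,2,3,4,6,12}  Σf=1+1+1+1+1+1=6
[q^13] f(1)=1,f(13)=1 ⇒ 2

3, 4, 2, 6, 2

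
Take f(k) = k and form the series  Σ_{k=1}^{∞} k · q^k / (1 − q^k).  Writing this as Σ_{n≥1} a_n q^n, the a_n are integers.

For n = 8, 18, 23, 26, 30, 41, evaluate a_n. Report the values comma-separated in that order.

15, 39, 24, 42, 72, 42

n=8: 1·8 2·4 4·2 8·1  f→[1+2+4+8]=15
d|18:{18,9,6,3,2,1}  Σf=18+9+6+3+2+1=39
q^23  k|23↦f(k): 1:1 23:23  a_23=24
q^26  k|26↦f(k): 1:1 2:2 13:13 26:26  a_26=42
[q^30] f(1)=1,f(2)=2,f(3)=3,f(5)=5,f(6)=6,f(10)=10,f(15)=15,f(30)=30 ⇒ 72
[q^41] f(41)=41,f(1)=1 ⇒ 42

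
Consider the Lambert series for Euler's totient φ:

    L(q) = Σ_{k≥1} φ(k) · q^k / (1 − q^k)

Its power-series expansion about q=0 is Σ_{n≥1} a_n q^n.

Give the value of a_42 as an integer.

d|42:{42,21,14,7,6,3,2,1}  Σφ=12+12+6+6+2+2+1+1=42

a_42 = 42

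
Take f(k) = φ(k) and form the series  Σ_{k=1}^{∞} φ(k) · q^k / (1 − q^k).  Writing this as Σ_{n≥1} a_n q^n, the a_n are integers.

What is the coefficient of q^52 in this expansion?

n=52: 52·1 26·2 13·4 4·13 2·26 1·52  φ→[24+12+12+2+1+1]=52

a_52 = 52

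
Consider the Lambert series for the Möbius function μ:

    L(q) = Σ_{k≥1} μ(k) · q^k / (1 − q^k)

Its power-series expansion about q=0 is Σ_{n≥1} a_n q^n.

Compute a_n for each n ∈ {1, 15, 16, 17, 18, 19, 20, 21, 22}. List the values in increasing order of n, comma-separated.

1, 0, 0, 0, 0, 0, 0, 0, 0

[q^1] μ(1)=1 ⇒ 1
[q^15] μ(1)=1,μ(3)=-1,μ(5)=-1,μ(15)=1 ⇒ 0
d|16:{16,8,4,2,1}  Σμ=0+0+0+(-1)+1=0
[q^17] μ(1)=1,μ(17)=-1 ⇒ 0
d|18:{18,9,6,3,2,1}  Σμ=0+0+1+(-1)+(-1)+1=0
d|19:{1,19}  Σμ=1+(-1)=0
d|20:{20,10,5,4,2,1}  Σμ=0+1+(-1)+0+(-1)+1=0
n=21: 21·1 7·3 3·7 1·21  μ→[1+(-1)+(-1)+1]=0
[q^22] μ(1)=1,μ(2)=-1,μ(11)=-1,μ(22)=1 ⇒ 0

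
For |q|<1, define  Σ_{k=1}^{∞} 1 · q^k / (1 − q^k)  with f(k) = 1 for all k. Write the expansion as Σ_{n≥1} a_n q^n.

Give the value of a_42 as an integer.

a_42 = 8

n=42: 1·42 2·21 3·14 6·7 7·6 14·3 21·2 42·1  f→[1+1+1+1+1+1+1+1]=8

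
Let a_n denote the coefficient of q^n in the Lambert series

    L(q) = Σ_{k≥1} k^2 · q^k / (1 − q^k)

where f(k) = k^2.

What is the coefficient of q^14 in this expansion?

d|14:{1,2,7,14}  Σf=1+4+49+196=250

a_14 = 250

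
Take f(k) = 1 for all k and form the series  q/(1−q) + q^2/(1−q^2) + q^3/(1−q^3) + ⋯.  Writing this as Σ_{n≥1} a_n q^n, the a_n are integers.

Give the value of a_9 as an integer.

a_9 = 3

d|9:{1,3,9}  Σf=1+1+1=3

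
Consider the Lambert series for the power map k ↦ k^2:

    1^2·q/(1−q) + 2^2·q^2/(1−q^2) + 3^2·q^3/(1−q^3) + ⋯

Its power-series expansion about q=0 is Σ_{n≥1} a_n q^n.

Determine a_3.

[q^3] f(1)=1,f(3)=9 ⇒ 10

a_3 = 10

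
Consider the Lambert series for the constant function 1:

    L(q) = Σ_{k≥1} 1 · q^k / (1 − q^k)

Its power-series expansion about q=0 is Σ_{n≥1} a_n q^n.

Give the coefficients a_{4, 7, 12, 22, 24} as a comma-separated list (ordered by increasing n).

[q^4] f(4)=1,f(2)=1,f(1)=1 ⇒ 3
d|7:{7,1}  Σf=1+1=2
q^12  k|12↦f(k): 12:1 6:1 4:1 3:1 2:1 1:1  a_12=6
[q^22] f(1)=1,f(2)=1,f(11)=1,f(22)=1 ⇒ 4
[q^24] f(24)=1,f(12)=1,f(8)=1,f(6)=1,f(4)=1,f(3)=1,f(2)=1,f(1)=1 ⇒ 8

3, 2, 6, 4, 8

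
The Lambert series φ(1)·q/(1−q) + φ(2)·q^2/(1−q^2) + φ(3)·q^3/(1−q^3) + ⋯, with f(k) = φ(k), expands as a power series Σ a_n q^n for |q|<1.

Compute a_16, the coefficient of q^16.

d|16:{1,2,4,8,16}  Σφ=1+1+2+4+8=16

a_16 = 16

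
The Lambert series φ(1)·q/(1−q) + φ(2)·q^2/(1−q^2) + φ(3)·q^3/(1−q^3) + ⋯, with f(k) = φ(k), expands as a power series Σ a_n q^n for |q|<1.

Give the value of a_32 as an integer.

n=32: 1·32 2·16 4·8 8·4 16·2 32·1  φ→[1+1+2+4+8+16]=32

a_32 = 32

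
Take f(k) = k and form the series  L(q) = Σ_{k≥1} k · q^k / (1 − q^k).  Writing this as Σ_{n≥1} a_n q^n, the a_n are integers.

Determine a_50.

a_50 = 93

[q^50] f(1)=1,f(2)=2,f(5)=5,f(10)=10,f(25)=25,f(50)=50 ⇒ 93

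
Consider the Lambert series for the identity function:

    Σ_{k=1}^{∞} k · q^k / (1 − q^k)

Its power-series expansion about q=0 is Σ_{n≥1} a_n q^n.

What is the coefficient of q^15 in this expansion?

a_15 = 24

d|15:{15,5,3,1}  Σf=15+5+3+1=24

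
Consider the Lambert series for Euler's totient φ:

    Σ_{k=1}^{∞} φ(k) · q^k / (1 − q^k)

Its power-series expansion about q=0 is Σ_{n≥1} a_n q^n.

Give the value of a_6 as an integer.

n=6: 1·6 2·3 3·2 6·1  φ→[1+1+2+2]=6

a_6 = 6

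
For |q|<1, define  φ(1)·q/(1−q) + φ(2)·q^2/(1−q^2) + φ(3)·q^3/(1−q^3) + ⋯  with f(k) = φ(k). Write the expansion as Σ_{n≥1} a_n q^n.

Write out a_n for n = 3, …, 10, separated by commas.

n=3: 1·3 3·1  φ→[1+2]=3
[q^4] φ(1)=1,φ(2)=1,φ(4)=2 ⇒ 4
[q^5] φ(5)=4,φ(1)=1 ⇒ 5
[q^6] φ(1)=1,φ(2)=1,φ(3)=2,φ(6)=2 ⇒ 6
[q^7] φ(7)=6,φ(1)=1 ⇒ 7
[q^8] φ(8)=4,φ(4)=2,φ(2)=1,φ(1)=1 ⇒ 8
q^9  k|9↦φ(k): 9:6 3:2 1:1  a_9=9
[q^10] φ(1)=1,φ(2)=1,φ(5)=4,φ(10)=4 ⇒ 10

3, 4, 5, 6, 7, 8, 9, 10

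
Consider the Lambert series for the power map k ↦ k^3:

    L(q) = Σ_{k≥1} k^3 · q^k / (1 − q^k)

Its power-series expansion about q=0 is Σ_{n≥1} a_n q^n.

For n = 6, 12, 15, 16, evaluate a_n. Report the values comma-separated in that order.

q^6  k|6↦f(k): 1:1 2:8 3:27 6:216  a_6=252
[q^12] f(1)=1,f(2)=8,f(3)=27,f(4)=64,f(6)=216,f(12)=1728 ⇒ 2044
d|15:{15,5,3,1}  Σf=3375+125+27+1=3528
d|16:{16,8,4,2,1}  Σf=4096+512+64+8+1=4681

252, 2044, 3528, 4681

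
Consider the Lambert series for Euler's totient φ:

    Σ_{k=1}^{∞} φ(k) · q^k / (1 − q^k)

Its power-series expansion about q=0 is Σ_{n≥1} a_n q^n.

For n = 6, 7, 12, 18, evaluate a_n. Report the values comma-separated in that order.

[q^6] φ(1)=1,φ(2)=1,φ(3)=2,φ(6)=2 ⇒ 6
d|7:{1,7}  Σφ=1+6=7
d|12:{12,6,4,3,2,1}  Σφ=4+2+2+2+1+1=12
d|18:{1,2,3,6,9,18}  Σφ=1+1+2+2+6+6=18

6, 7, 12, 18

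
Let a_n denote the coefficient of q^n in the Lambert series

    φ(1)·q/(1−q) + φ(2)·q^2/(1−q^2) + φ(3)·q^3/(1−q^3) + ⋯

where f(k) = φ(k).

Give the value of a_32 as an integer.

d|32:{32,16,8,4,2,1}  Σφ=16+8+4+2+1+1=32

a_32 = 32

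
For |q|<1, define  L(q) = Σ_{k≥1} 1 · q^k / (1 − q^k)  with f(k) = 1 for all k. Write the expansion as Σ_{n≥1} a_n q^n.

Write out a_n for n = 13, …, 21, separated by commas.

d|13:{13,1}  Σf=1+1=2
n=14: 14·1 7·2 2·7 1·14  f→[1+1+1+1]=4
q^15  k|15↦f(k): 15:1 5:1 3:1 1:1  a_15=4
[q^16] f(1)=1,f(2)=1,f(4)=1,f(8)=1,f(16)=1 ⇒ 5
q^17  k|17↦f(k): 1:1 17:1  a_17=2
n=18: 18·1 9·2 6·3 3·6 2·9 1·18  f→[1+1+1+1+1+1]=6
d|19:{1,19}  Σf=1+1=2
n=20: 1·20 2·10 4·5 5·4 10·2 20·1  f→[1+1+1+1+1+1]=6
q^21  k|21↦f(k): 21:1 7:1 3:1 1:1  a_21=4

2, 4, 4, 5, 2, 6, 2, 6, 4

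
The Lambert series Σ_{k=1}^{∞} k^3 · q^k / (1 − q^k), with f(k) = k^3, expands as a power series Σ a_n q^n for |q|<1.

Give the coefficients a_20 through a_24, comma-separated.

d|20:{1,2,4,5,10,20}  Σf=1+8+64+125+1000+8000=9198
d|21:{1,3,7,21}  Σf=1+27+343+9261=9632
d|22:{1,2,11,22}  Σf=1+8+1331+10648=11988
d|23:{23,1}  Σf=12167+1=12168
n=24: 24·1 12·2 8·3 6·4 4·6 3·8 2·12 1·24  f→[13824+1728+512+216+64+27+8+1]=16380

9198, 9632, 11988, 12168, 16380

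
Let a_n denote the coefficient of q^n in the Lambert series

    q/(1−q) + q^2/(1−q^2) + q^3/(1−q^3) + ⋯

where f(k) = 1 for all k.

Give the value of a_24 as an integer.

n=24: 24·1 12·2 8·3 6·4 4·6 3·8 2·12 1·24  f→[1+1+1+1+1+1+1+1]=8

a_24 = 8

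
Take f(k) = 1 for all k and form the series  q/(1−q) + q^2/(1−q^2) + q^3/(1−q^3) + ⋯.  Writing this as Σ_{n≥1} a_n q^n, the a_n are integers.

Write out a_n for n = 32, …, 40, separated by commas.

6, 4, 4, 4, 9, 2, 4, 4, 8

d|32:{32,16,8,4,2,1}  Σf=1+1+1+1+1+1=6
n=33: 33·1 11·3 3·11 1·33  f→[1+1+1+1]=4
[q^34] f(34)=1,f(17)=1,f(2)=1,f(1)=1 ⇒ 4
[q^35] f(1)=1,f(5)=1,f(7)=1,f(35)=1 ⇒ 4
[q^36] f(1)=1,f(2)=1,f(3)=1,f(4)=1,f(6)=1,f(9)=1,f(12)=1,f(18)=1,f(36)=1 ⇒ 9
d|37:{37,1}  Σf=1+1=2
q^38  k|38↦f(k): 1:1 2:1 19:1 38:1  a_38=4
q^39  k|39↦f(k): 39:1 13:1 3:1 1:1  a_39=4
d|40:{1,2,4,5,8,10,20,40}  Σf=1+1+1+1+1+1+1+1=8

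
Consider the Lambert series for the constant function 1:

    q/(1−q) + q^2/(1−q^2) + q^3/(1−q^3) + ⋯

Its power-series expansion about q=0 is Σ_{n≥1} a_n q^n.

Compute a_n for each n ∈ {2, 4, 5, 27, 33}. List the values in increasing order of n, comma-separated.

2, 3, 2, 4, 4

[q^2] f(1)=1,f(2)=1 ⇒ 2
q^4  k|4↦f(k): 1:1 2:1 4:1  a_4=3
d|5:{1,5}  Σf=1+1=2
d|27:{1,3,9,27}  Σf=1+1+1+1=4
q^33  k|33↦f(k): 1:1 3:1 11:1 33:1  a_33=4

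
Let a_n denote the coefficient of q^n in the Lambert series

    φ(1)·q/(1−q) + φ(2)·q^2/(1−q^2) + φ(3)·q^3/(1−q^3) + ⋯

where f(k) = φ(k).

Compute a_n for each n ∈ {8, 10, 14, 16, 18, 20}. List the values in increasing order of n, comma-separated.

n=8: 1·8 2·4 4·2 8·1  φ→[1+1+2+4]=8
d|10:{1,2,5,10}  Σφ=1+1+4+4=10
d|14:{1,2,7,14}  Σφ=1+1+6+6=14
n=16: 16·1 8·2 4·4 2·8 1·16  φ→[8+4+2+1+1]=16
d|18:{1,2,3,6,9,18}  Σφ=1+1+2+2+6+6=18
n=20: 1·20 2·10 4·5 5·4 10·2 20·1  φ→[1+1+2+4+4+8]=20

8, 10, 14, 16, 18, 20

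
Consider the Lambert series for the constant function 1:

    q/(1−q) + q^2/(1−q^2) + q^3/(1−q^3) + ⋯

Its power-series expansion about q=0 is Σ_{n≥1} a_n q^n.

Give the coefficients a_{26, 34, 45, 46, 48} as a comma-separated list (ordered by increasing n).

4, 4, 6, 4, 10

[q^26] f(26)=1,f(13)=1,f(2)=1,f(1)=1 ⇒ 4
n=34: 1·34 2·17 17·2 34·1  f→[1+1+1+1]=4
n=45: 45·1 15·3 9·5 5·9 3·15 1·45  f→[1+1+1+1+1+1]=6
d|46:{46,23,2,1}  Σf=1+1+1+1=4
[q^48] f(48)=1,f(24)=1,f(16)=1,f(12)=1,f(8)=1,f(6)=1,f(4)=1,f(3)=1,f(2)=1,f(1)=1 ⇒ 10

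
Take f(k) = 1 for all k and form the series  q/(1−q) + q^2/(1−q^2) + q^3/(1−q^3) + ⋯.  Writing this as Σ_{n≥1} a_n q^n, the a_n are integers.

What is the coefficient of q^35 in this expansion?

n=35: 35·1 7·5 5·7 1·35  f→[1+1+1+1]=4

a_35 = 4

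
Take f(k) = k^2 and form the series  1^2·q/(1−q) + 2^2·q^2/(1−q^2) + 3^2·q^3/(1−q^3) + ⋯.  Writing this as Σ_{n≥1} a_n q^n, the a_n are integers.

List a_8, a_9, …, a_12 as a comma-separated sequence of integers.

85, 91, 130, 122, 210

q^8  k|8↦f(k): 1:1 2:4 4:16 8:64  a_8=85
d|9:{1,3,9}  Σf=1+9+81=91
[q^10] f(1)=1,f(2)=4,f(5)=25,f(10)=100 ⇒ 130
q^11  k|11↦f(k): 1:1 11:121  a_11=122
q^12  k|12↦f(k): 1:1 2:4 3:9 4:16 6:36 12:144  a_12=210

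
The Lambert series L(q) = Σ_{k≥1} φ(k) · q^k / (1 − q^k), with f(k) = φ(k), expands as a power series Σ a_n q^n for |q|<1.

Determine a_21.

q^21  k|21↦φ(k): 1:1 3:2 7:6 21:12  a_21=21

a_21 = 21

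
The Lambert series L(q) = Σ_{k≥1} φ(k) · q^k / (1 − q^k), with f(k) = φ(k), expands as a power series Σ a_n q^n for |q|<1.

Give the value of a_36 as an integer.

n=36: 1·36 2·18 3·12 4·9 6·6 9·4 12·3 18·2 36·1  φ→[1+1+2+2+2+6+4+6+12]=36

a_36 = 36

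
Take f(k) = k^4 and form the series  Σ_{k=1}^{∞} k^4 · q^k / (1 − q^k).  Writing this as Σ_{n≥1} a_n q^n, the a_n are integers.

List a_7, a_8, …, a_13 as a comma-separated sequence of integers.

2402, 4369, 6643, 10642, 14642, 22386, 28562

[q^7] f(7)=2401,f(1)=1 ⇒ 2402
q^8  k|8↦f(k): 1:1 2:16 4:256 8:4096  a_8=4369
d|9:{1,3,9}  Σf=1+81+6561=6643
q^10  k|10↦f(k): 10:10000 5:625 2:16 1:1  a_10=10642
q^11  k|11↦f(k): 11:14641 1:1  a_11=14642
d|12:{1,2,3,4,6,12}  Σf=1+16+81+256+1296+20736=22386
[q^13] f(13)=28561,f(1)=1 ⇒ 28562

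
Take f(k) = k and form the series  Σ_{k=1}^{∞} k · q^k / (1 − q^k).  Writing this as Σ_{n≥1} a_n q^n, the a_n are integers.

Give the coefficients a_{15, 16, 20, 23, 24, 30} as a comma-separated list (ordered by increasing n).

24, 31, 42, 24, 60, 72

d|15:{15,5,3,1}  Σf=15+5+3+1=24
[q^16] f(1)=1,f(2)=2,f(4)=4,f(8)=8,f(16)=16 ⇒ 31
n=20: 1·20 2·10 4·5 5·4 10·2 20·1  f→[1+2+4+5+10+20]=42
[q^23] f(23)=23,f(1)=1 ⇒ 24
[q^24] f(24)=24,f(12)=12,f(8)=8,f(6)=6,f(4)=4,f(3)=3,f(2)=2,f(1)=1 ⇒ 60
[q^30] f(30)=30,f(15)=15,f(10)=10,f(6)=6,f(5)=5,f(3)=3,f(2)=2,f(1)=1 ⇒ 72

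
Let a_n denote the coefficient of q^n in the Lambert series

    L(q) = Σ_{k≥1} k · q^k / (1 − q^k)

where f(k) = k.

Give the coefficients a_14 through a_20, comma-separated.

24, 24, 31, 18, 39, 20, 42

q^14  k|14↦f(k): 1:1 2:2 7:7 14:14  a_14=24
d|15:{1,3,5,15}  Σf=1+3+5+15=24
[q^16] f(1)=1,f(2)=2,f(4)=4,f(8)=8,f(16)=16 ⇒ 31
q^17  k|17↦f(k): 1:1 17:17  a_17=18
n=18: 1·18 2·9 3·6 6·3 9·2 18·1  f→[1+2+3+6+9+18]=39
[q^19] f(1)=1,f(19)=19 ⇒ 20
q^20  k|20↦f(k): 1:1 2:2 4:4 5:5 10:10 20:20  a_20=42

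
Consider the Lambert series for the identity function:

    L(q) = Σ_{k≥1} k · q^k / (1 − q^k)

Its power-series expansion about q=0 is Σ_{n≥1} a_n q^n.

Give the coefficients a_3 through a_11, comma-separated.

n=3: 1·3 3·1  f→[1+3]=4
q^4  k|4↦f(k): 1:1 2:2 4:4  a_4=7
d|5:{1,5}  Σf=1+5=6
d|6:{6,3,2,1}  Σf=6+3+2+1=12
q^7  k|7↦f(k): 7:7 1:1  a_7=8
[q^8] f(8)=8,f(4)=4,f(2)=2,f(1)=1 ⇒ 15
d|9:{9,3,1}  Σf=9+3+1=13
q^10  k|10↦f(k): 10:10 5:5 2:2 1:1  a_10=18
d|11:{1,11}  Σf=1+11=12

4, 7, 6, 12, 8, 15, 13, 18, 12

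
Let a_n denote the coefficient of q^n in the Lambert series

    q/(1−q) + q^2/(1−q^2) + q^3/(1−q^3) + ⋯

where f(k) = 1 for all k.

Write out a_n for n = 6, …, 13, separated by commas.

[q^6] f(1)=1,f(2)=1,f(3)=1,f(6)=1 ⇒ 4
[q^7] f(1)=1,f(7)=1 ⇒ 2
q^8  k|8↦f(k): 8:1 4:1 2:1 1:1  a_8=4
[q^9] f(1)=1,f(3)=1,f(9)=1 ⇒ 3
q^10  k|10↦f(k): 1:1 2:1 5:1 10:1  a_10=4
d|11:{11,1}  Σf=1+1=2
[q^12] f(12)=1,f(6)=1,f(4)=1,f(3)=1,f(2)=1,f(1)=1 ⇒ 6
n=13: 1·13 13·1  f→[1+1]=2

4, 2, 4, 3, 4, 2, 6, 2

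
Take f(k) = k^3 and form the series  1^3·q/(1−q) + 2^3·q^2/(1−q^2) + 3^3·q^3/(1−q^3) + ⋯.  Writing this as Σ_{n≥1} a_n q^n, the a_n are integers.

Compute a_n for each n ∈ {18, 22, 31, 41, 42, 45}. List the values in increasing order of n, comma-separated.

q^18  k|18↦f(k): 1:1 2:8 3:27 6:216 9:729 18:5832  a_18=6813
q^22  k|22↦f(k): 22:10648 11:1331 2:8 1:1  a_22=11988
q^31  k|31↦f(k): 31:29791 1:1  a_31=29792
q^41  k|41↦f(k): 1:1 41:68921  a_41=68922
d|42:{1,2,3,6,7,14,21,42}  Σf=1+8+27+216+343+2744+9261+74088=86688
[q^45] f(1)=1,f(3)=27,f(5)=125,f(9)=729,f(15)=3375,f(45)=91125 ⇒ 95382

6813, 11988, 29792, 68922, 86688, 95382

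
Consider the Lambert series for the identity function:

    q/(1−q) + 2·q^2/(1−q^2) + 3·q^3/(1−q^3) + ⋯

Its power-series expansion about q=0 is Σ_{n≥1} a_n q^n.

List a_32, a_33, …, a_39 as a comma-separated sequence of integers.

n=32: 1·32 2·16 4·8 8·4 16·2 32·1  f→[1+2+4+8+16+32]=63
q^33  k|33↦f(k): 1:1 3:3 11:11 33:33  a_33=48
[q^34] f(1)=1,f(2)=2,f(17)=17,f(34)=34 ⇒ 54
n=35: 35·1 7·5 5·7 1·35  f→[35+7+5+1]=48
n=36: 36·1 18·2 12·3 9·4 6·6 4·9 3·12 2·18 1·36  f→[36+18+12+9+6+4+3+2+1]=91
d|37:{37,1}  Σf=37+1=38
n=38: 38·1 19·2 2·19 1·38  f→[38+19+2+1]=60
d|39:{1,3,13,39}  Σf=1+3+13+39=56

63, 48, 54, 48, 91, 38, 60, 56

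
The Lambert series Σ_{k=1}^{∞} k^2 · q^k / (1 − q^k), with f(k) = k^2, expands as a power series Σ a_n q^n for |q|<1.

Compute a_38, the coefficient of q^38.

a_38 = 1810

d|38:{38,19,2,1}  Σf=1444+361+4+1=1810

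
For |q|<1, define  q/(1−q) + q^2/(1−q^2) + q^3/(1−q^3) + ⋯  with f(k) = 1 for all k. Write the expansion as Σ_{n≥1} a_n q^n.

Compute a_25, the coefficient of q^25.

n=25: 25·1 5·5 1·25  f→[1+1+1]=3

a_25 = 3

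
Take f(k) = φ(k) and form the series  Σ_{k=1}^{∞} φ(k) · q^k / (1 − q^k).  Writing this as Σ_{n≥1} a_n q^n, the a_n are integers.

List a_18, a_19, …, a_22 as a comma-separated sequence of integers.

[q^18] φ(1)=1,φ(2)=1,φ(3)=2,φ(6)=2,φ(9)=6,φ(18)=6 ⇒ 18
d|19:{1,19}  Σφ=1+18=19
d|20:{20,10,5,4,2,1}  Σφ=8+4+4+2+1+1=20
d|21:{1,3,7,21}  Σφ=1+2+6+12=21
n=22: 22·1 11·2 2·11 1·22  φ→[10+10+1+1]=22

18, 19, 20, 21, 22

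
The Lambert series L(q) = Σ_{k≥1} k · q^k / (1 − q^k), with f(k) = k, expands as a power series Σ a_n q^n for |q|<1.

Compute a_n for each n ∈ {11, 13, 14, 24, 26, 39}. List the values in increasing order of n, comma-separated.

12, 14, 24, 60, 42, 56

d|11:{11,1}  Σf=11+1=12
[q^13] f(13)=13,f(1)=1 ⇒ 14
q^14  k|14↦f(k): 1:1 2:2 7:7 14:14  a_14=24
[q^24] f(24)=24,f(12)=12,f(8)=8,f(6)=6,f(4)=4,f(3)=3,f(2)=2,f(1)=1 ⇒ 60
[q^26] f(26)=26,f(13)=13,f(2)=2,f(1)=1 ⇒ 42
[q^39] f(39)=39,f(13)=13,f(3)=3,f(1)=1 ⇒ 56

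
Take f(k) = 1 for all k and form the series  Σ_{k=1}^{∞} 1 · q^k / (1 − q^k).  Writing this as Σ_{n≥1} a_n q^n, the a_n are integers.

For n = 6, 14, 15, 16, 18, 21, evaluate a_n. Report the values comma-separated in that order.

[q^6] f(1)=1,f(2)=1,f(3)=1,f(6)=1 ⇒ 4
q^14  k|14↦f(k): 14:1 7:1 2:1 1:1  a_14=4
n=15: 1·15 3·5 5·3 15·1  f→[1+1+1+1]=4
q^16  k|16↦f(k): 1:1 2:1 4:1 8:1 16:1  a_16=5
n=18: 1·18 2·9 3·6 6·3 9·2 18·1  f→[1+1+1+1+1+1]=6
[q^21] f(21)=1,f(7)=1,f(3)=1,f(1)=1 ⇒ 4

4, 4, 4, 5, 6, 4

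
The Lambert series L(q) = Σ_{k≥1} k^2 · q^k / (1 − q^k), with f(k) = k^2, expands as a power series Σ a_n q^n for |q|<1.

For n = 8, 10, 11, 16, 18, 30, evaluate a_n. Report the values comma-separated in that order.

85, 130, 122, 341, 455, 1300

n=8: 1·8 2·4 4·2 8·1  f→[1+4+16+64]=85
n=10: 10·1 5·2 2·5 1·10  f→[100+25+4+1]=130
n=11: 1·11 11·1  f→[1+121]=122
q^16  k|16↦f(k): 1:1 2:4 4:16 8:64 16:256  a_16=341
n=18: 18·1 9·2 6·3 3·6 2·9 1·18  f→[324+81+36+9+4+1]=455
q^30  k|30↦f(k): 30:900 15:225 10:100 6:36 5:25 3:9 2:4 1:1  a_30=1300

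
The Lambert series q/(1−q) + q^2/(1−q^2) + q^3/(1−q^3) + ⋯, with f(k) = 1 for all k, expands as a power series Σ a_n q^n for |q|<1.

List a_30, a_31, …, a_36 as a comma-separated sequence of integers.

n=30: 1·30 2·15 3·10 5·6 6·5 10·3 15·2 30·1  f→[1+1+1+1+1+1+1+1]=8
q^31  k|31↦f(k): 31:1 1:1  a_31=2
q^32  k|32↦f(k): 32:1 16:1 8:1 4:1 2:1 1:1  a_32=6
n=33: 1·33 3·11 11·3 33·1  f→[1+1+1+1]=4
n=34: 34·1 17·2 2·17 1·34  f→[1+1+1+1]=4
n=35: 1·35 5·7 7·5 35·1  f→[1+1+1+1]=4
[q^36] f(1)=1,f(2)=1,f(3)=1,f(4)=1,f(6)=1,f(9)=1,f(12)=1,f(18)=1,f(36)=1 ⇒ 9

8, 2, 6, 4, 4, 4, 9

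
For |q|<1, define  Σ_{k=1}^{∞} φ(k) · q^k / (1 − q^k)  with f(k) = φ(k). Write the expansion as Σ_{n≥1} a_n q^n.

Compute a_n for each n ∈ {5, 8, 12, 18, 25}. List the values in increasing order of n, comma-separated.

[q^5] φ(1)=1,φ(5)=4 ⇒ 5
d|8:{8,4,2,1}  Σφ=4+2+1+1=8
[q^12] φ(12)=4,φ(6)=2,φ(4)=2,φ(3)=2,φ(2)=1,φ(1)=1 ⇒ 12
[q^18] φ(18)=6,φ(9)=6,φ(6)=2,φ(3)=2,φ(2)=1,φ(1)=1 ⇒ 18
[q^25] φ(1)=1,φ(5)=4,φ(25)=20 ⇒ 25

5, 8, 12, 18, 25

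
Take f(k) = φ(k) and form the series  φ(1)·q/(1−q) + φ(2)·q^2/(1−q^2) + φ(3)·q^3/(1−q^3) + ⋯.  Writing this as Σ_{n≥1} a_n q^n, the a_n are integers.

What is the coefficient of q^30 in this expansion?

d|30:{1,2,3,5,6,10,15,30}  Σφ=1+1+2+4+2+4+8+8=30

a_30 = 30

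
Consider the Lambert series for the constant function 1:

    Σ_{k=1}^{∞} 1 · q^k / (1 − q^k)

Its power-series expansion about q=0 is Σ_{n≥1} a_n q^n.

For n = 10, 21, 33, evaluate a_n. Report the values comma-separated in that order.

[q^10] f(10)=1,f(5)=1,f(2)=1,f(1)=1 ⇒ 4
[q^21] f(1)=1,f(3)=1,f(7)=1,f(21)=1 ⇒ 4
q^33  k|33↦f(k): 1:1 3:1 11:1 33:1  a_33=4

4, 4, 4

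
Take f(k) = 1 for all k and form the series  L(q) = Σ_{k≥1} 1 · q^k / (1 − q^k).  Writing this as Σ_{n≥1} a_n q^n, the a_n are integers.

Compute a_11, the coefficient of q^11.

[q^11] f(11)=1,f(1)=1 ⇒ 2

a_11 = 2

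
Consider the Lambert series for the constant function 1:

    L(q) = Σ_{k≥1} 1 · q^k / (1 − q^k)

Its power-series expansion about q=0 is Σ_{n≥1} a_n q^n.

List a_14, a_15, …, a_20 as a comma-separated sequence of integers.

d|14:{14,7,2,1}  Σf=1+1+1+1=4
q^15  k|15↦f(k): 15:1 5:1 3:1 1:1  a_15=4
[q^16] f(16)=1,f(8)=1,f(4)=1,f(2)=1,f(1)=1 ⇒ 5
d|17:{17,1}  Σf=1+1=2
[q^18] f(1)=1,f(2)=1,f(3)=1,f(6)=1,f(9)=1,f(18)=1 ⇒ 6
d|19:{1,19}  Σf=1+1=2
q^20  k|20↦f(k): 1:1 2:1 4:1 5:1 10:1 20:1  a_20=6

4, 4, 5, 2, 6, 2, 6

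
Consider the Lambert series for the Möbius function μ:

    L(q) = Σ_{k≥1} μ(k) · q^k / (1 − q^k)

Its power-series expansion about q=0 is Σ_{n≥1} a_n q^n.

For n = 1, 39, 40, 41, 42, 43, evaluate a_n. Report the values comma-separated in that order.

d|1:{1}  Σμ=1=1
[q^39] μ(39)=1,μ(13)=-1,μ(3)=-1,μ(1)=1 ⇒ 0
q^40  k|40↦μ(k): 40:0 20:0 10:1 8:0 5:-1 4:0 2:-1 1:1  a_40=0
q^41  k|41↦μ(k): 1:1 41:-1  a_41=0
d|42:{42,21,14,7,6,3,2,1}  Σμ=(-1)+1+1+(-1)+1+(-1)+(-1)+1=0
q^43  k|43↦μ(k): 1:1 43:-1  a_43=0

1, 0, 0, 0, 0, 0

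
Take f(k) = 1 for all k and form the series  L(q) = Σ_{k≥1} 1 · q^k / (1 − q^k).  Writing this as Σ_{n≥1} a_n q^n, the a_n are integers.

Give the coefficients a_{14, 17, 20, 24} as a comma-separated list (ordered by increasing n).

q^14  k|14↦f(k): 14:1 7:1 2:1 1:1  a_14=4
n=17: 1·17 17·1  f→[1+1]=2
q^20  k|20↦f(k): 1:1 2:1 4:1 5:1 10:1 20:1  a_20=6
d|24:{1,2,3,4,6,8,12,24}  Σf=1+1+1+1+1+1+1+1=8

4, 2, 6, 8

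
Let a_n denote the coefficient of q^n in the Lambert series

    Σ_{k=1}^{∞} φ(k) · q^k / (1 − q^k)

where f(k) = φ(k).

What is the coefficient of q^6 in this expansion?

d|6:{1,2,3,6}  Σφ=1+1+2+2=6

a_6 = 6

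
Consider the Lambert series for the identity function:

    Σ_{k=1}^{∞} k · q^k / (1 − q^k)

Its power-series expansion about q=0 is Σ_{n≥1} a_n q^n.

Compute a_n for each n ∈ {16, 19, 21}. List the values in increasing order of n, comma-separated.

31, 20, 32

q^16  k|16↦f(k): 1:1 2:2 4:4 8:8 16:16  a_16=31
d|19:{19,1}  Σf=19+1=20
q^21  k|21↦f(k): 21:21 7:7 3:3 1:1  a_21=32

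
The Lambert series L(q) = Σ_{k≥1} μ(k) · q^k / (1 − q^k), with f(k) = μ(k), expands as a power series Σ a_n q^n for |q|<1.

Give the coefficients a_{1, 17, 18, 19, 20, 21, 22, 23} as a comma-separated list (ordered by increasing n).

[q^1] μ(1)=1 ⇒ 1
q^17  k|17↦μ(k): 1:1 17:-1  a_17=0
[q^18] μ(1)=1,μ(2)=-1,μ(3)=-1,μ(6)=1,μ(9)=0,μ(18)=0 ⇒ 0
n=19: 19·1 1·19  μ→[(-1)+1]=0
d|20:{20,10,5,4,2,1}  Σμ=0+1+(-1)+0+(-1)+1=0
d|21:{21,7,3,1}  Σμ=1+(-1)+(-1)+1=0
q^22  k|22↦μ(k): 1:1 2:-1 11:-1 22:1  a_22=0
n=23: 23·1 1·23  μ→[(-1)+1]=0

1, 0, 0, 0, 0, 0, 0, 0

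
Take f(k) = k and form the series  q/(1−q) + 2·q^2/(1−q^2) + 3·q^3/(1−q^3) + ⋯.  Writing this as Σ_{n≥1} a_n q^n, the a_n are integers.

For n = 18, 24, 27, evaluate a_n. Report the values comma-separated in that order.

39, 60, 40

n=18: 18·1 9·2 6·3 3·6 2·9 1·18  f→[18+9+6+3+2+1]=39
[q^24] f(1)=1,f(2)=2,f(3)=3,f(4)=4,f(6)=6,f(8)=8,f(12)=12,f(24)=24 ⇒ 60
q^27  k|27↦f(k): 1:1 3:3 9:9 27:27  a_27=40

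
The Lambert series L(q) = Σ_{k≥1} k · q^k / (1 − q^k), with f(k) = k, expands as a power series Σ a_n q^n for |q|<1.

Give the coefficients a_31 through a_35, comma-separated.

[q^31] f(31)=31,f(1)=1 ⇒ 32
d|32:{32,16,8,4,2,1}  Σf=32+16+8+4+2+1=63
d|33:{1,3,11,33}  Σf=1+3+11+33=48
d|34:{1,2,17,34}  Σf=1+2+17+34=54
n=35: 1·35 5·7 7·5 35·1  f→[1+5+7+35]=48

32, 63, 48, 54, 48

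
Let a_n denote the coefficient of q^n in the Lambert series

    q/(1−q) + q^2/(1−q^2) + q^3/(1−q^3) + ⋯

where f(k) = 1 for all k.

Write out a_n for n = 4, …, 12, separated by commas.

q^4  k|4↦f(k): 1:1 2:1 4:1  a_4=3
d|5:{5,1}  Σf=1+1=2
[q^6] f(6)=1,f(3)=1,f(2)=1,f(1)=1 ⇒ 4
[q^7] f(1)=1,f(7)=1 ⇒ 2
n=8: 8·1 4·2 2·4 1·8  f→[1+1+1+1]=4
q^9  k|9↦f(k): 1:1 3:1 9:1  a_9=3
d|10:{10,5,2,1}  Σf=1+1+1+1=4
q^11  k|11↦f(k): 11:1 1:1  a_11=2
q^12  k|12↦f(k): 1:1 2:1 3:1 4:1 6:1 12:1  a_12=6

3, 2, 4, 2, 4, 3, 4, 2, 6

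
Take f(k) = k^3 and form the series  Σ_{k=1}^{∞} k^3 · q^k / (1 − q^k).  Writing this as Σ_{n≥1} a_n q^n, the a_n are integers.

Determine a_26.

a_26 = 19782

q^26  k|26↦f(k): 1:1 2:8 13:2197 26:17576  a_26=19782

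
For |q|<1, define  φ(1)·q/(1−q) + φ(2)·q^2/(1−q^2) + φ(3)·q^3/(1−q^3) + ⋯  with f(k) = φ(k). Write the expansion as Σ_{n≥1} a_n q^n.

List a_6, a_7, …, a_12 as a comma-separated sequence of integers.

d|6:{1,2,3,6}  Σφ=1+1+2+2=6
n=7: 7·1 1·7  φ→[6+1]=7
[q^8] φ(1)=1,φ(2)=1,φ(4)=2,φ(8)=4 ⇒ 8
n=9: 1·9 3·3 9·1  φ→[1+2+6]=9
n=10: 1·10 2·5 5·2 10·1  φ→[1+1+4+4]=10
d|11:{1,11}  Σφ=1+10=11
n=12: 12·1 6·2 4·3 3·4 2·6 1·12  φ→[4+2+2+2+1+1]=12

6, 7, 8, 9, 10, 11, 12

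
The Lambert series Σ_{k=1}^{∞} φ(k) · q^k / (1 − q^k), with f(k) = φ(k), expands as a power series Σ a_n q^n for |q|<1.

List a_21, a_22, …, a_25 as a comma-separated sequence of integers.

n=21: 21·1 7·3 3·7 1·21  φ→[12+6+2+1]=21
[q^22] φ(1)=1,φ(2)=1,φ(11)=10,φ(22)=10 ⇒ 22
n=23: 23·1 1·23  φ→[22+1]=23
d|24:{1,2,3,4,6,8,12,24}  Σφ=1+1+2+2+2+4+4+8=24
n=25: 25·1 5·5 1·25  φ→[20+4+1]=25

21, 22, 23, 24, 25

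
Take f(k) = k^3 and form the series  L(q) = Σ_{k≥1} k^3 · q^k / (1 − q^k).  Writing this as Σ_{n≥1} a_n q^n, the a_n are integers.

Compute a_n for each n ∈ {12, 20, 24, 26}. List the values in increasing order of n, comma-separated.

q^12  k|12↦f(k): 1:1 2:8 3:27 4:64 6:216 12:1728  a_12=2044
[q^20] f(20)=8000,f(10)=1000,f(5)=125,f(4)=64,f(2)=8,f(1)=1 ⇒ 9198
d|24:{1,2,3,4,6,8,12,24}  Σf=1+8+27+64+216+512+1728+13824=16380
q^26  k|26↦f(k): 26:17576 13:2197 2:8 1:1  a_26=19782

2044, 9198, 16380, 19782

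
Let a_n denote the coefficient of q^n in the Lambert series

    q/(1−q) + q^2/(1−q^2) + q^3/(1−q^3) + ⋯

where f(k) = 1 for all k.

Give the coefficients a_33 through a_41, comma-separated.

[q^33] f(1)=1,f(3)=1,f(11)=1,f(33)=1 ⇒ 4
n=34: 1·34 2·17 17·2 34·1  f→[1+1+1+1]=4
q^35  k|35↦f(k): 1:1 5:1 7:1 35:1  a_35=4
n=36: 1·36 2·18 3·12 4·9 6·6 9·4 12·3 18·2 36·1  f→[1+1+1+1+1+1+1+1+1]=9
[q^37] f(37)=1,f(1)=1 ⇒ 2
[q^38] f(38)=1,f(19)=1,f(2)=1,f(1)=1 ⇒ 4
q^39  k|39↦f(k): 1:1 3:1 13:1 39:1  a_39=4
[q^40] f(40)=1,f(20)=1,f(10)=1,f(8)=1,f(5)=1,f(4)=1,f(2)=1,f(1)=1 ⇒ 8
[q^41] f(41)=1,f(1)=1 ⇒ 2

4, 4, 4, 9, 2, 4, 4, 8, 2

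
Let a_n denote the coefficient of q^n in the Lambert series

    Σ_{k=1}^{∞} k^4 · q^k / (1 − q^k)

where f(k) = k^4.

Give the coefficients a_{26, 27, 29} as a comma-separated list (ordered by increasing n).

485554, 538084, 707282

d|26:{26,13,2,1}  Σf=456976+28561+16+1=485554
n=27: 1·27 3·9 9·3 27·1  f→[1+81+6561+531441]=538084
q^29  k|29↦f(k): 1:1 29:707281  a_29=707282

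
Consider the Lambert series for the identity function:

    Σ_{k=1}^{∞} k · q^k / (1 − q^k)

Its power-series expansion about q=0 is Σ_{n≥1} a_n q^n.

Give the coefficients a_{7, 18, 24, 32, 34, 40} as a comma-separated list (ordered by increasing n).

n=7: 1·7 7·1  f→[1+7]=8
q^18  k|18↦f(k): 18:18 9:9 6:6 3:3 2:2 1:1  a_18=39
q^24  k|24↦f(k): 1:1 2:2 3:3 4:4 6:6 8:8 12:12 24:24  a_24=60
n=32: 1·32 2·16 4·8 8·4 16·2 32·1  f→[1+2+4+8+16+32]=63
[q^34] f(34)=34,f(17)=17,f(2)=2,f(1)=1 ⇒ 54
n=40: 1·40 2·20 4·10 5·8 8·5 10·4 20·2 40·1  f→[1+2+4+5+8+10+20+40]=90

8, 39, 60, 63, 54, 90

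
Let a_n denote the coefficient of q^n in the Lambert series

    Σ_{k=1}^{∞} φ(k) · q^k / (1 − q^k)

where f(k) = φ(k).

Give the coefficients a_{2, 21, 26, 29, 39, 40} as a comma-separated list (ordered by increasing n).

q^2  k|2↦φ(k): 1:1 2:1  a_2=2
q^21  k|21↦φ(k): 21:12 7:6 3:2 1:1  a_21=21
[q^26] φ(1)=1,φ(2)=1,φ(13)=12,φ(26)=12 ⇒ 26
d|29:{29,1}  Σφ=28+1=29
n=39: 39·1 13·3 3·13 1·39  φ→[24+12+2+1]=39
n=40: 1·40 2·20 4·10 5·8 8·5 10·4 20·2 40·1  φ→[1+1+2+4+4+4+8+16]=40

2, 21, 26, 29, 39, 40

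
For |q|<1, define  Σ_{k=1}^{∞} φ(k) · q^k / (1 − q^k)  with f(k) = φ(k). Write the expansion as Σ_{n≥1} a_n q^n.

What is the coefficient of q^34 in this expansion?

q^34  k|34↦φ(k): 1:1 2:1 17:16 34:16  a_34=34

a_34 = 34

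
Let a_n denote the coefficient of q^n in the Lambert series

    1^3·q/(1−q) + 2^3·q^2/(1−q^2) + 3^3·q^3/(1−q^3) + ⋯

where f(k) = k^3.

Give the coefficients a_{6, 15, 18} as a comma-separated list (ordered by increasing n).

d|6:{1,2,3,6}  Σf=1+8+27+216=252
[q^15] f(1)=1,f(3)=27,f(5)=125,f(15)=3375 ⇒ 3528
n=18: 18·1 9·2 6·3 3·6 2·9 1·18  f→[5832+729+216+27+8+1]=6813

252, 3528, 6813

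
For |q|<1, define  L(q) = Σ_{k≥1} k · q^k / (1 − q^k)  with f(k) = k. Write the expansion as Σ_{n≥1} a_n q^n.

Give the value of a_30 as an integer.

a_30 = 72

q^30  k|30↦f(k): 30:30 15:15 10:10 6:6 5:5 3:3 2:2 1:1  a_30=72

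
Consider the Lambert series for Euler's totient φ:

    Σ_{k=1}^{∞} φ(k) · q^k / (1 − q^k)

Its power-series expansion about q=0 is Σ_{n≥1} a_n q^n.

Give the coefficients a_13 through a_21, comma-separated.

q^13  k|13↦φ(k): 1:1 13:12  a_13=13
q^14  k|14↦φ(k): 14:6 7:6 2:1 1:1  a_14=14
n=15: 1·15 3·5 5·3 15·1  φ→[1+2+4+8]=15
[q^16] φ(1)=1,φ(2)=1,φ(4)=2,φ(8)=4,φ(16)=8 ⇒ 16
d|17:{1,17}  Σφ=1+16=17
q^18  k|18↦φ(k): 18:6 9:6 6:2 3:2 2:1 1:1  a_18=18
n=19: 1·19 19·1  φ→[1+18]=19
[q^20] φ(1)=1,φ(2)=1,φ(4)=2,φ(5)=4,φ(10)=4,φ(20)=8 ⇒ 20
d|21:{21,7,3,1}  Σφ=12+6+2+1=21

13, 14, 15, 16, 17, 18, 19, 20, 21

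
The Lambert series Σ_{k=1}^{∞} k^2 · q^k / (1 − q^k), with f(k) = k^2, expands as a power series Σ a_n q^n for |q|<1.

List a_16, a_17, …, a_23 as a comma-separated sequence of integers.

341, 290, 455, 362, 546, 500, 610, 530

n=16: 16·1 8·2 4·4 2·8 1·16  f→[256+64+16+4+1]=341
q^17  k|17↦f(k): 1:1 17:289  a_17=290
q^18  k|18↦f(k): 18:324 9:81 6:36 3:9 2:4 1:1  a_18=455
n=19: 19·1 1·19  f→[361+1]=362
q^20  k|20↦f(k): 20:400 10:100 5:25 4:16 2:4 1:1  a_20=546
[q^21] f(1)=1,f(3)=9,f(7)=49,f(21)=441 ⇒ 500
q^22  k|22↦f(k): 22:484 11:121 2:4 1:1  a_22=610
n=23: 1·23 23·1  f→[1+529]=530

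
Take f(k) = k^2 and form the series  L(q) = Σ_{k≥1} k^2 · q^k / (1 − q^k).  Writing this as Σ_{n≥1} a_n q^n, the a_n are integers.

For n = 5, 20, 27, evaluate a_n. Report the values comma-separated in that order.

q^5  k|5↦f(k): 5:25 1:1  a_5=26
q^20  k|20↦f(k): 1:1 2:4 4:16 5:25 10:100 20:400  a_20=546
[q^27] f(27)=729,f(9)=81,f(3)=9,f(1)=1 ⇒ 820

26, 546, 820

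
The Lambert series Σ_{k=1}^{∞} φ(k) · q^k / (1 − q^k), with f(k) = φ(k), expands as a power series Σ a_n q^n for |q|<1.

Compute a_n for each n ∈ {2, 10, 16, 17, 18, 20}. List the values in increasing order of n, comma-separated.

d|2:{1,2}  Σφ=1+1=2
[q^10] φ(1)=1,φ(2)=1,φ(5)=4,φ(10)=4 ⇒ 10
[q^16] φ(1)=1,φ(2)=1,φ(4)=2,φ(8)=4,φ(16)=8 ⇒ 16
[q^17] φ(1)=1,φ(17)=16 ⇒ 17
n=18: 18·1 9·2 6·3 3·6 2·9 1·18  φ→[6+6+2+2+1+1]=18
n=20: 20·1 10·2 5·4 4·5 2·10 1·20  φ→[8+4+4+2+1+1]=20

2, 10, 16, 17, 18, 20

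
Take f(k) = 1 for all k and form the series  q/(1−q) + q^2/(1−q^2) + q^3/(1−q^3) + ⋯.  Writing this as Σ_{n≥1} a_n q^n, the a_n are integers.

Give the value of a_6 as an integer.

n=6: 6·1 3·2 2·3 1·6  f→[1+1+1+1]=4

a_6 = 4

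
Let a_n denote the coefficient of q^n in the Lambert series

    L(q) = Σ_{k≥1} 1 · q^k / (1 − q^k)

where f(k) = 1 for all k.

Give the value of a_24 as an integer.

n=24: 1·24 2·12 3·8 4·6 6·4 8·3 12·2 24·1  f→[1+1+1+1+1+1+1+1]=8

a_24 = 8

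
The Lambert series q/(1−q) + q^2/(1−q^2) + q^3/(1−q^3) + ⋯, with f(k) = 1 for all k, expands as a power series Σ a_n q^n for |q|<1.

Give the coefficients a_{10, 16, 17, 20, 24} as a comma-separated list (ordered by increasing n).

4, 5, 2, 6, 8

q^10  k|10↦f(k): 1:1 2:1 5:1 10:1  a_10=4
[q^16] f(16)=1,f(8)=1,f(4)=1,f(2)=1,f(1)=1 ⇒ 5
d|17:{1,17}  Σf=1+1=2
q^20  k|20↦f(k): 20:1 10:1 5:1 4:1 2:1 1:1  a_20=6
q^24  k|24↦f(k): 24:1 12:1 8:1 6:1 4:1 3:1 2:1 1:1  a_24=8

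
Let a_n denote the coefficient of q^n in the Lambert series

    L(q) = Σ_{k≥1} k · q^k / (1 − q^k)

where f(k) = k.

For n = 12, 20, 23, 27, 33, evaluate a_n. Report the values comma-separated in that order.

28, 42, 24, 40, 48

n=12: 1·12 2·6 3·4 4·3 6·2 12·1  f→[1+2+3+4+6+12]=28
[q^20] f(20)=20,f(10)=10,f(5)=5,f(4)=4,f(2)=2,f(1)=1 ⇒ 42
q^23  k|23↦f(k): 1:1 23:23  a_23=24
d|27:{1,3,9,27}  Σf=1+3+9+27=40
d|33:{1,3,11,33}  Σf=1+3+11+33=48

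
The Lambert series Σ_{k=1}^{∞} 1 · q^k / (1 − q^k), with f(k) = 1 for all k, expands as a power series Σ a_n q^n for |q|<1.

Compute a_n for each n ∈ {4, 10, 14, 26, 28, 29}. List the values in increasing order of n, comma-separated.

3, 4, 4, 4, 6, 2

[q^4] f(4)=1,f(2)=1,f(1)=1 ⇒ 3
q^10  k|10↦f(k): 10:1 5:1 2:1 1:1  a_10=4
d|14:{14,7,2,1}  Σf=1+1+1+1=4
n=26: 1·26 2·13 13·2 26·1  f→[1+1+1+1]=4
q^28  k|28↦f(k): 1:1 2:1 4:1 7:1 14:1 28:1  a_28=6
n=29: 29·1 1·29  f→[1+1]=2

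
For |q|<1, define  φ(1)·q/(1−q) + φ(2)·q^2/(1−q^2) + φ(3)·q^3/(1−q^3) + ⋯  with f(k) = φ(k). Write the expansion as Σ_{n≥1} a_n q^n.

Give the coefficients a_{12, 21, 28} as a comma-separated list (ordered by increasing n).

q^12  k|12↦φ(k): 1:1 2:1 3:2 4:2 6:2 12:4  a_12=12
q^21  k|21↦φ(k): 21:12 7:6 3:2 1:1  a_21=21
[q^28] φ(28)=12,φ(14)=6,φ(7)=6,φ(4)=2,φ(2)=1,φ(1)=1 ⇒ 28

12, 21, 28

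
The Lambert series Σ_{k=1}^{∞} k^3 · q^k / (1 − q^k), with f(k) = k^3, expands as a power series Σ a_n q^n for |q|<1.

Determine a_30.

a_30 = 31752

[q^30] f(30)=27000,f(15)=3375,f(10)=1000,f(6)=216,f(5)=125,f(3)=27,f(2)=8,f(1)=1 ⇒ 31752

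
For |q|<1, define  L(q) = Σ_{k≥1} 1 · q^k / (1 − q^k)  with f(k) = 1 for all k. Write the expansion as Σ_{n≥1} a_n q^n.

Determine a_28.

[q^28] f(1)=1,f(2)=1,f(4)=1,f(7)=1,f(14)=1,f(28)=1 ⇒ 6

a_28 = 6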